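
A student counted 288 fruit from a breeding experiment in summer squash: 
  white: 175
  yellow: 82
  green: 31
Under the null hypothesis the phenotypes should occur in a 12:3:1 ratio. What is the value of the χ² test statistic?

31.690

Expected counts for N = 288 under a 12:3:1 ratio (total parts = 16):
  white: 288 × 12/16 = 216
  yellow: 288 × 3/16 = 54
  green: 288 × 1/16 = 18
χ² = Σ (O − E)² / E
  white: (175 − 216)² / 216 = 7.7824
  yellow: (82 − 54)² / 54 = 14.5185
  green: (31 − 18)² / 18 = 9.3889
χ² = 7.7824 + 14.5185 + 9.3889 = 31.6898 ≈ 31.690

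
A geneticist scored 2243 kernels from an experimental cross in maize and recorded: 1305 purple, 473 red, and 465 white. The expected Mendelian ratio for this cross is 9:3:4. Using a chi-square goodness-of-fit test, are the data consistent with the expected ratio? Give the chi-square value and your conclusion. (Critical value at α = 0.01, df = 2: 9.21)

24.375; not consistent

Expected counts for N = 2243 under a 9:3:4 ratio (total parts = 16):
  purple: 2243 × 9/16 = 1261.6875
  red: 2243 × 3/16 = 420.5625
  white: 2243 × 4/16 = 560.75
χ² = Σ (O − E)² / E
  purple: (1305 − 1261.6875)² / 1261.6875 = 1.4869
  red: (473 − 420.5625)² / 420.5625 = 6.5381
  white: (465 − 560.75)² / 560.75 = 16.3496
χ² = 1.4869 + 6.5381 + 16.3496 = 24.3746 ≈ 24.375
Degrees of freedom = 3 − 1 = 2; critical value at α = 0.01 is 9.21.
Since 24.375 > 9.21, we reject the null hypothesis — the data do not fit the 9:3:4 ratio.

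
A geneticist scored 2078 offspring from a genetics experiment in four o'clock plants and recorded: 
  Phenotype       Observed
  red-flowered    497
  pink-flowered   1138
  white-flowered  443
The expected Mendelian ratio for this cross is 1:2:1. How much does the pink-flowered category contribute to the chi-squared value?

The 1:2:1 ratio has 4 parts, so with N = 2078 the expected counts are:
  red-flowered: 2078 × 1/4 = 519.5
  pink-flowered: 2078 × 2/4 = 1039
  white-flowered: 2078 × 1/4 = 519.5
Contribution of pink-flowered: (1138 − 1039)² / 1039 = 9.4331

9.433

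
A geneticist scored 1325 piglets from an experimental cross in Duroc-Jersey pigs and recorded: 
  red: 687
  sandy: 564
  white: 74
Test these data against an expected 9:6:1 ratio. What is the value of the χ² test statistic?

14.568

Under the 9:6:1 hypothesis (Σ ratio = 16, N = 1325):
  red: 1325 × 9/16 = 745.3125
  sandy: 1325 × 6/16 = 496.875
  white: 1325 × 1/16 = 82.8125
χ² = Σ (O − E)² / E
  red: (687 − 745.3125)² / 745.3125 = 4.5623
  sandy: (564 − 496.875)² / 496.875 = 9.0682
  white: (74 − 82.8125)² / 82.8125 = 0.9378
χ² = 4.5623 + 9.0682 + 0.9378 = 14.5683 ≈ 14.568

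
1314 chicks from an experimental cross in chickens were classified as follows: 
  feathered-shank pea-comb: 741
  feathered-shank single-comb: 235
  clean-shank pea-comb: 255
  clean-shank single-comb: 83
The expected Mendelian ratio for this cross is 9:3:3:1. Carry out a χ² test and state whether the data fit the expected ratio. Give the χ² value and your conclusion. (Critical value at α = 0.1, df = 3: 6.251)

0.841; consistent

Total ratio parts = 16. Expected numbers out of 1314:
  feathered-shank pea-comb: 1314 × 9/16 = 739.125
  feathered-shank single-comb: 1314 × 3/16 = 246.375
  clean-shank pea-comb: 1314 × 3/16 = 246.375
  clean-shank single-comb: 1314 × 1/16 = 82.125
χ² = Σ (O − E)² / E
  feathered-shank pea-comb: (741 − 739.125)² / 739.125 = 0.0048
  feathered-shank single-comb: (235 − 246.375)² / 246.375 = 0.5252
  clean-shank pea-comb: (255 − 246.375)² / 246.375 = 0.3019
  clean-shank single-comb: (83 − 82.125)² / 82.125 = 0.0093
χ² = 0.0048 + 0.5252 + 0.3019 + 0.0093 = 0.8412 ≈ 0.841
Degrees of freedom = 4 − 1 = 3; critical value at α = 0.1 is 6.251.
Since 0.841 < 6.251, we fail to reject the null hypothesis — the data are consistent with the 9:3:3:1 ratio.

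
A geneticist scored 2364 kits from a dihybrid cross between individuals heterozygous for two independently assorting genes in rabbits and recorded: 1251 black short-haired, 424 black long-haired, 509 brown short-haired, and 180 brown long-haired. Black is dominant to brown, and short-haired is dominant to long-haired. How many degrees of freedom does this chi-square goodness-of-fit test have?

3

A dihybrid F₂ with independent assortment and complete dominance at both loci gives a 9:3:3:1 phenotypic ratio.
A goodness-of-fit test with 4 phenotype classes has df = 4 − 1 = 3.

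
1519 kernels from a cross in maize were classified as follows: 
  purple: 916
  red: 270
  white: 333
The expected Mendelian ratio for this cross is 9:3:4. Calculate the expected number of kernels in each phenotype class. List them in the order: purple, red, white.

854.4375, 284.8125, 379.75

Total ratio parts = 16. Expected numbers out of 1519:
  purple: 1519 × 9/16 = 854.4375
  red: 1519 × 3/16 = 284.8125
  white: 1519 × 4/16 = 379.75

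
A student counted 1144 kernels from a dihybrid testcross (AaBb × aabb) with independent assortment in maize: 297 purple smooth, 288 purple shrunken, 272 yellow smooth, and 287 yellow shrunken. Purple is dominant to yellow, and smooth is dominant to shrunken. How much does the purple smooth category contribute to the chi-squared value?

0.423

A dihybrid testcross with independent assortment gives a 1:1:1:1 ratio.
Under the 1:1:1:1 hypothesis (Σ ratio = 4, N = 1144):
  purple smooth: 1144 × 1/4 = 286
  purple shrunken: 1144 × 1/4 = 286
  yellow smooth: 1144 × 1/4 = 286
  yellow shrunken: 1144 × 1/4 = 286
Contribution of purple smooth: (297 − 286)² / 286 = 0.4231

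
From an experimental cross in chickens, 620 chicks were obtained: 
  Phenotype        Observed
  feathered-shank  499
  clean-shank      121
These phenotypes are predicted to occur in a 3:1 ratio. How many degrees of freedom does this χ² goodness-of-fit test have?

1

A goodness-of-fit test with 2 phenotype classes has df = 2 − 1 = 1.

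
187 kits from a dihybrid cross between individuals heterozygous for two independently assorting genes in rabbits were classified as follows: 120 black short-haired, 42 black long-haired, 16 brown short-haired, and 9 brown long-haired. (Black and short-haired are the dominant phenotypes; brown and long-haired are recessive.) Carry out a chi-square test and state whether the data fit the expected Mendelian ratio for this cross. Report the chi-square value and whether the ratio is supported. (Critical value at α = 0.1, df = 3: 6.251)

A dihybrid F₂ with independent assortment and complete dominance at both loci gives a 9:3:3:1 phenotypic ratio.
Total ratio parts = 16. Expected numbers out of 187:
  black short-haired: 187 × 9/16 = 105.1875
  black long-haired: 187 × 3/16 = 35.0625
  brown short-haired: 187 × 3/16 = 35.0625
  brown long-haired: 187 × 1/16 = 11.6875
χ² = Σ (O − E)² / E
  black short-haired: (120 − 105.1875)² / 105.1875 = 2.0859
  black long-haired: (42 − 35.0625)² / 35.0625 = 1.3727
  brown short-haired: (16 − 35.0625)² / 35.0625 = 10.3637
  brown long-haired: (9 − 11.6875)² / 11.6875 = 0.6180
χ² = 2.0859 + 1.3727 + 10.3637 + 0.6180 = 14.4403 ≈ 14.440
Degrees of freedom = 4 − 1 = 3; critical value at α = 0.1 is 6.251.
Since 14.440 > 6.251, we reject the null hypothesis — the data do not fit the 9:3:3:1 ratio.

14.440; not consistent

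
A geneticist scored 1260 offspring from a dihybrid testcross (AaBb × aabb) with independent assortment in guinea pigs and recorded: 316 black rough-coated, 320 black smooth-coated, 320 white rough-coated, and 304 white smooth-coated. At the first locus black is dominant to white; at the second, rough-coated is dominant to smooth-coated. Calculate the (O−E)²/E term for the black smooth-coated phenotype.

0.079

A dihybrid testcross with independent assortment gives a 1:1:1:1 ratio.
The 1:1:1:1 ratio has 4 parts, so with N = 1260 the expected counts are:
  black rough-coated: 1260 × 1/4 = 315
  black smooth-coated: 1260 × 1/4 = 315
  white rough-coated: 1260 × 1/4 = 315
  white smooth-coated: 1260 × 1/4 = 315
Contribution of black smooth-coated: (320 − 315)² / 315 = 0.0794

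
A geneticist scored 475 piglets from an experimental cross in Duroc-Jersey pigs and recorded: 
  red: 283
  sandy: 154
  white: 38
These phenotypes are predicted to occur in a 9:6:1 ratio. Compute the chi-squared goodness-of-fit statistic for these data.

Total ratio parts = 16. Expected numbers out of 475:
  red: 475 × 9/16 = 267.1875
  sandy: 475 × 6/16 = 178.125
  white: 475 × 1/16 = 29.6875
χ² = Σ (O − E)² / E
  red: (283 − 267.1875)² / 267.1875 = 0.9358
  sandy: (154 − 178.125)² / 178.125 = 3.2675
  white: (38 − 29.6875)² / 29.6875 = 2.3275
χ² = 0.9358 + 3.2675 + 2.3275 = 6.5308 ≈ 6.531

6.531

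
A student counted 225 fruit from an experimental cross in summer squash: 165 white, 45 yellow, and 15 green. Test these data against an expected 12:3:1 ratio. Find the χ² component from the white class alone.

The 12:3:1 ratio has 16 parts, so with N = 225 the expected counts are:
  white: 225 × 12/16 = 168.75
  yellow: 225 × 3/16 = 42.1875
  green: 225 × 1/16 = 14.0625
Contribution of white: (165 − 168.75)² / 168.75 = 0.0833

0.083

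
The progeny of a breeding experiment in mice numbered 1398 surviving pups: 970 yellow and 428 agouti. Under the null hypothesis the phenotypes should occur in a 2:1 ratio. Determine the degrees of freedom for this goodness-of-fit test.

1

A goodness-of-fit test with 2 phenotype classes has df = 2 − 1 = 1.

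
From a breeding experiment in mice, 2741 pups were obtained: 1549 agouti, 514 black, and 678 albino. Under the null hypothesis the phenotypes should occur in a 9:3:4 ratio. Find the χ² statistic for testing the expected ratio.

0.110

The 9:3:4 ratio has 16 parts, so with N = 2741 the expected counts are:
  agouti: 2741 × 9/16 = 1541.8125
  black: 2741 × 3/16 = 513.9375
  albino: 2741 × 4/16 = 685.25
χ² = Σ (O − E)² / E
  agouti: (1549 − 1541.8125)² / 1541.8125 = 0.0335
  black: (514 − 513.9375)² / 513.9375 = 0.0000
  albino: (678 − 685.25)² / 685.25 = 0.0767
χ² = 0.0335 + 0.0000 + 0.0767 = 0.1102 ≈ 0.110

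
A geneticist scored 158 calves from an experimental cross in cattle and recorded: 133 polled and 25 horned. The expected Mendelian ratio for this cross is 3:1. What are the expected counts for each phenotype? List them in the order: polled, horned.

118.5, 39.5

Expected counts for N = 158 under a 3:1 ratio (total parts = 4):
  polled: 158 × 3/4 = 118.5
  horned: 158 × 1/4 = 39.5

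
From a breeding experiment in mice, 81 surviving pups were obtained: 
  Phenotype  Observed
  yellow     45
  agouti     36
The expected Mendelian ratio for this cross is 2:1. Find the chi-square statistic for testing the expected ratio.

Expected counts for N = 81 under a 2:1 ratio (total parts = 3):
  yellow: 81 × 2/3 = 54
  agouti: 81 × 1/3 = 27
χ² = Σ (O − E)² / E
  yellow: (45 − 54)² / 54 = 1.5000
  agouti: (36 − 27)² / 27 = 3.0000
χ² = 1.5000 + 3.0000 = 4.500

4.500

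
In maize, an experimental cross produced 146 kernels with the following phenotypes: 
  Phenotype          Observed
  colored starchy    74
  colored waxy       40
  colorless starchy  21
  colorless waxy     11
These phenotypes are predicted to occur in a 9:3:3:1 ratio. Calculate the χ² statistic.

Total ratio parts = 16. Expected numbers out of 146:
  colored starchy: 146 × 9/16 = 82.125
  colored waxy: 146 × 3/16 = 27.375
  colorless starchy: 146 × 3/16 = 27.375
  colorless waxy: 146 × 1/16 = 9.125
χ² = Σ (O − E)² / E
  colored starchy: (74 − 82.125)² / 82.125 = 0.8038
  colored waxy: (40 − 27.375)² / 27.375 = 5.8225
  colorless starchy: (21 − 27.375)² / 27.375 = 1.4846
  colorless waxy: (11 − 9.125)² / 9.125 = 0.3853
χ² = 0.8038 + 5.8225 + 1.4846 + 0.3853 = 8.4962 ≈ 8.496

8.496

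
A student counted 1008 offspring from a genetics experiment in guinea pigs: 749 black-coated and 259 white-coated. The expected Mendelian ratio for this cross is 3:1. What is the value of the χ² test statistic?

0.259

The 3:1 ratio has 4 parts, so with N = 1008 the expected counts are:
  black-coated: 1008 × 3/4 = 756
  white-coated: 1008 × 1/4 = 252
χ² = Σ (O − E)² / E
  black-coated: (749 − 756)² / 756 = 0.0648
  white-coated: (259 − 252)² / 252 = 0.1944
χ² = 0.0648 + 0.1944 = 0.2592 ≈ 0.259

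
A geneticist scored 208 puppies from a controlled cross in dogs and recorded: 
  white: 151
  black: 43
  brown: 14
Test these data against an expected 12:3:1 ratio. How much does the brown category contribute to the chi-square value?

Total ratio parts = 16. Expected numbers out of 208:
  white: 208 × 12/16 = 156
  black: 208 × 3/16 = 39
  brown: 208 × 1/16 = 13
Contribution of brown: (14 − 13)² / 13 = 0.0769

0.077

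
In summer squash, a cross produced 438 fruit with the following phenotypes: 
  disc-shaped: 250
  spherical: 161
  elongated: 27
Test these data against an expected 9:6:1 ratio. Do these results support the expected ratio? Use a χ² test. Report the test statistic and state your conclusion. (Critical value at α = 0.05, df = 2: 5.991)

Under the 9:6:1 hypothesis (Σ ratio = 16, N = 438):
  disc-shaped: 438 × 9/16 = 246.375
  spherical: 438 × 6/16 = 164.25
  elongated: 438 × 1/16 = 27.375
χ² = Σ (O − E)² / E
  disc-shaped: (250 − 246.375)² / 246.375 = 0.0533
  spherical: (161 − 164.25)² / 164.25 = 0.0643
  elongated: (27 − 27.375)² / 27.375 = 0.0051
χ² = 0.0533 + 0.0643 + 0.0051 = 0.1227 ≈ 0.123
Degrees of freedom = 3 − 1 = 2; critical value at α = 0.05 is 5.991.
Since 0.123 < 5.991, we fail to reject the null hypothesis — the data are consistent with the 9:6:1 ratio.

0.123; consistent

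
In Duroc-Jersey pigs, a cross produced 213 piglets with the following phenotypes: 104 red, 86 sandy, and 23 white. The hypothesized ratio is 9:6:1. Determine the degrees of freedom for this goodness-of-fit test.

2

A goodness-of-fit test with 3 phenotype classes has df = 3 − 1 = 2.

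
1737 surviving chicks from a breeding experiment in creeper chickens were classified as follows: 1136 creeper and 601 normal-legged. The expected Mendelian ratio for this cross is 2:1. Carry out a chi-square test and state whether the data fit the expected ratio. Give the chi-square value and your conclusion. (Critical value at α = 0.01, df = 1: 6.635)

1.254; consistent

Expected counts for N = 1737 under a 2:1 ratio (total parts = 3):
  creeper: 1737 × 2/3 = 1158
  normal-legged: 1737 × 1/3 = 579
χ² = Σ (O − E)² / E
  creeper: (1136 − 1158)² / 1158 = 0.4180
  normal-legged: (601 − 579)² / 579 = 0.8359
χ² = 0.4180 + 0.8359 = 1.2539 ≈ 1.254
Degrees of freedom = 2 − 1 = 1; critical value at α = 0.01 is 6.635.
Since 1.254 < 6.635, we fail to reject the null hypothesis — the data are consistent with the 2:1 ratio.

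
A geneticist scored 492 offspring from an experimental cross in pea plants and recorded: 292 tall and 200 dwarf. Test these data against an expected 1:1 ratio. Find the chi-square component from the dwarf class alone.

Under the 1:1 hypothesis (Σ ratio = 2, N = 492):
  tall: 492 × 1/2 = 246
  dwarf: 492 × 1/2 = 246
Contribution of dwarf: (200 − 246)² / 246 = 8.6016

8.602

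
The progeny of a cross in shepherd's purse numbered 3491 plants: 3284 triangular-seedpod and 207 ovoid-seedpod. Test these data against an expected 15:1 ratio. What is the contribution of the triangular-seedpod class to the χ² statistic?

The 15:1 ratio has 16 parts, so with N = 3491 the expected counts are:
  triangular-seedpod: 3491 × 15/16 = 3272.8125
  ovoid-seedpod: 3491 × 1/16 = 218.1875
Contribution of triangular-seedpod: (3284 − 3272.8125)² / 3272.8125 = 0.0382

0.038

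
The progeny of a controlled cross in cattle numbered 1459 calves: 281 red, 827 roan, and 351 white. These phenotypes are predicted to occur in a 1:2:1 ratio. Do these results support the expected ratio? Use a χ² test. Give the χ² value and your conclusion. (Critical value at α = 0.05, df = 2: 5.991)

The 1:2:1 ratio has 4 parts, so with N = 1459 the expected counts are:
  red: 1459 × 1/4 = 364.75
  roan: 1459 × 2/4 = 729.5
  white: 1459 × 1/4 = 364.75
χ² = Σ (O − E)² / E
  red: (281 − 364.75)² / 364.75 = 19.2298
  roan: (827 − 729.5)² / 729.5 = 13.0312
  white: (351 − 364.75)² / 364.75 = 0.5183
χ² = 19.2298 + 13.0312 + 0.5183 = 32.7793 ≈ 32.779
Degrees of freedom = 3 − 1 = 2; critical value at α = 0.05 is 5.991.
Since 32.779 > 5.991, we reject the null hypothesis — the data do not fit the 1:2:1 ratio.

32.779; not consistent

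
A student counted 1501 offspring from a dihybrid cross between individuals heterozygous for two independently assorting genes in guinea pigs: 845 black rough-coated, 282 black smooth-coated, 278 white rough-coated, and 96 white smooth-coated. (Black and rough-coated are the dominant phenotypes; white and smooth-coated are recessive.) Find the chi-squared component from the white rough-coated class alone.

0.042

A dihybrid F₂ with independent assortment and complete dominance at both loci gives a 9:3:3:1 phenotypic ratio.
Expected counts for N = 1501 under a 9:3:3:1 ratio (total parts = 16):
  black rough-coated: 1501 × 9/16 = 844.3125
  black smooth-coated: 1501 × 3/16 = 281.4375
  white rough-coated: 1501 × 3/16 = 281.4375
  white smooth-coated: 1501 × 1/16 = 93.8125
Contribution of white rough-coated: (278 − 281.4375)² / 281.4375 = 0.0420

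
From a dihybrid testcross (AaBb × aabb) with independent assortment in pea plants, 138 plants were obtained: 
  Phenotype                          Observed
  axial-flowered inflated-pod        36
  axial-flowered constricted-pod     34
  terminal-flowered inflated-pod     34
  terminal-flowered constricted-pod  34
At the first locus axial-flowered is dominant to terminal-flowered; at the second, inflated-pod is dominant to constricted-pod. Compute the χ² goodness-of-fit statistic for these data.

A dihybrid testcross with independent assortment gives a 1:1:1:1 ratio.
Under the 1:1:1:1 hypothesis (Σ ratio = 4, N = 138):
  axial-flowered inflated-pod: 138 × 1/4 = 34.5
  axial-flowered constricted-pod: 138 × 1/4 = 34.5
  terminal-flowered inflated-pod: 138 × 1/4 = 34.5
  terminal-flowered constricted-pod: 138 × 1/4 = 34.5
χ² = Σ (O − E)² / E
  axial-flowered inflated-pod: (36 − 34.5)² / 34.5 = 0.0652
  axial-flowered constricted-pod: (34 − 34.5)² / 34.5 = 0.0072
  terminal-flowered inflated-pod: (34 − 34.5)² / 34.5 = 0.0072
  terminal-flowered constricted-pod: (34 − 34.5)² / 34.5 = 0.0072
χ² = 0.0652 + 0.0072 + 0.0072 + 0.0072 = 0.0868 ≈ 0.087

0.087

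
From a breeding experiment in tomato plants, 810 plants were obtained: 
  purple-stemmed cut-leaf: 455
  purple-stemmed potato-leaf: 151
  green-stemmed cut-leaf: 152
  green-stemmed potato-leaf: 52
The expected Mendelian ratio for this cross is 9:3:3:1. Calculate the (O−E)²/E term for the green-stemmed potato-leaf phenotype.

0.037

Under the 9:3:3:1 hypothesis (Σ ratio = 16, N = 810):
  purple-stemmed cut-leaf: 810 × 9/16 = 455.625
  purple-stemmed potato-leaf: 810 × 3/16 = 151.875
  green-stemmed cut-leaf: 810 × 3/16 = 151.875
  green-stemmed potato-leaf: 810 × 1/16 = 50.625
Contribution of green-stemmed potato-leaf: (52 − 50.625)² / 50.625 = 0.0373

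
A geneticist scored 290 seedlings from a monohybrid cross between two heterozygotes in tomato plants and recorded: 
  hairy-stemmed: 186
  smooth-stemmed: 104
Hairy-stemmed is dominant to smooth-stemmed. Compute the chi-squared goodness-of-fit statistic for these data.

18.248

For a monohybrid cross between heterozygotes with complete dominance, the expected phenotypic ratio is 3:1.
Under the 3:1 hypothesis (Σ ratio = 4, N = 290):
  hairy-stemmed: 290 × 3/4 = 217.5
  smooth-stemmed: 290 × 1/4 = 72.5
χ² = Σ (O − E)² / E
  hairy-stemmed: (186 − 217.5)² / 217.5 = 4.5621
  smooth-stemmed: (104 − 72.5)² / 72.5 = 13.6862
χ² = 4.5621 + 13.6862 = 18.2483 ≈ 18.248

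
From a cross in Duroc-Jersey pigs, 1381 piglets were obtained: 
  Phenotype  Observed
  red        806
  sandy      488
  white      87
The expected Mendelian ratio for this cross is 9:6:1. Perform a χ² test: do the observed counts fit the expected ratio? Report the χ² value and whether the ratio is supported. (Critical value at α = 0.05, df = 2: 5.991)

Total ratio parts = 16. Expected numbers out of 1381:
  red: 1381 × 9/16 = 776.8125
  sandy: 1381 × 6/16 = 517.875
  white: 1381 × 1/16 = 86.3125
χ² = Σ (O − E)² / E
  red: (806 − 776.8125)² / 776.8125 = 1.0967
  sandy: (488 − 517.875)² / 517.875 = 1.7234
  white: (87 − 86.3125)² / 86.3125 = 0.0055
χ² = 1.0967 + 1.7234 + 0.0055 = 2.8256 ≈ 2.826
Degrees of freedom = 3 − 1 = 2; critical value at α = 0.05 is 5.991.
Since 2.826 < 5.991, we fail to reject the null hypothesis — the data are consistent with the 9:6:1 ratio.

2.826; consistent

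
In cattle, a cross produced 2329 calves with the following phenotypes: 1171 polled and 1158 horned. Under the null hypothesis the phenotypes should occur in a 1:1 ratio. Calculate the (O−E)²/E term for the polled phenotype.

Under the 1:1 hypothesis (Σ ratio = 2, N = 2329):
  polled: 2329 × 1/2 = 1164.5
  horned: 2329 × 1/2 = 1164.5
Contribution of polled: (1171 − 1164.5)² / 1164.5 = 0.0363

0.036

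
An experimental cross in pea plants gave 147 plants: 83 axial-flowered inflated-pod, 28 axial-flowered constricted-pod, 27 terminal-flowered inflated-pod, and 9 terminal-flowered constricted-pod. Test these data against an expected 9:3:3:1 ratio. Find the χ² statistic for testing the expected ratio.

Total ratio parts = 16. Expected numbers out of 147:
  axial-flowered inflated-pod: 147 × 9/16 = 82.6875
  axial-flowered constricted-pod: 147 × 3/16 = 27.5625
  terminal-flowered inflated-pod: 147 × 3/16 = 27.5625
  terminal-flowered constricted-pod: 147 × 1/16 = 9.1875
χ² = Σ (O − E)² / E
  axial-flowered inflated-pod: (83 − 82.6875)² / 82.6875 = 0.0012
  axial-flowered constricted-pod: (28 − 27.5625)² / 27.5625 = 0.0069
  terminal-flowered inflated-pod: (27 − 27.5625)² / 27.5625 = 0.0115
  terminal-flowered constricted-pod: (9 − 9.1875)² / 9.1875 = 0.0038
χ² = 0.0012 + 0.0069 + 0.0115 + 0.0038 = 0.0234 ≈ 0.023

0.023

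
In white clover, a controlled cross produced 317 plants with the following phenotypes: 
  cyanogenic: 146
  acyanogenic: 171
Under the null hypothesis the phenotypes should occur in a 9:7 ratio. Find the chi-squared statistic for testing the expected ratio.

Total ratio parts = 16. Expected numbers out of 317:
  cyanogenic: 317 × 9/16 = 178.3125
  acyanogenic: 317 × 7/16 = 138.6875
χ² = Σ (O − E)² / E
  cyanogenic: (146 − 178.3125)² / 178.3125 = 5.8554
  acyanogenic: (171 − 138.6875)² / 138.6875 = 7.5284
χ² = 5.8554 + 7.5284 = 13.3838 ≈ 13.384

13.384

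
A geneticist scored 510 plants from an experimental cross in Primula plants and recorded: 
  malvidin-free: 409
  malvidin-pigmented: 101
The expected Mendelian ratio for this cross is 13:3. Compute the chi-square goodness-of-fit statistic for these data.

0.372

The 13:3 ratio has 16 parts, so with N = 510 the expected counts are:
  malvidin-free: 510 × 13/16 = 414.375
  malvidin-pigmented: 510 × 3/16 = 95.625
χ² = Σ (O − E)² / E
  malvidin-free: (409 − 414.375)² / 414.375 = 0.0697
  malvidin-pigmented: (101 − 95.625)² / 95.625 = 0.3021
χ² = 0.0697 + 0.3021 = 0.3718 ≈ 0.372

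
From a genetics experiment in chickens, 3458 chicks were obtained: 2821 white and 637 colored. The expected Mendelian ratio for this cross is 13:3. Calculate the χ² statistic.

The 13:3 ratio has 16 parts, so with N = 3458 the expected counts are:
  white: 3458 × 13/16 = 2809.625
  colored: 3458 × 3/16 = 648.375
χ² = Σ (O − E)² / E
  white: (2821 − 2809.625)² / 2809.625 = 0.0461
  colored: (637 − 648.375)² / 648.375 = 0.1996
χ² = 0.0461 + 0.1996 = 0.2457 ≈ 0.246

0.246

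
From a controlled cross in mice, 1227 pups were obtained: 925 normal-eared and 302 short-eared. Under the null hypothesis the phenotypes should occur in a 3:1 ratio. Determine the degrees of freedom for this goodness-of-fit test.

1

A goodness-of-fit test with 2 phenotype classes has df = 2 − 1 = 1.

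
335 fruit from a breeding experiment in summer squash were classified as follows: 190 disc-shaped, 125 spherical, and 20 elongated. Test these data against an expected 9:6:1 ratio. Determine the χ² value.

The 9:6:1 ratio has 16 parts, so with N = 335 the expected counts are:
  disc-shaped: 335 × 9/16 = 188.4375
  spherical: 335 × 6/16 = 125.625
  elongated: 335 × 1/16 = 20.9375
χ² = Σ (O − E)² / E
  disc-shaped: (190 − 188.4375)² / 188.4375 = 0.0130
  spherical: (125 − 125.625)² / 125.625 = 0.0031
  elongated: (20 − 20.9375)² / 20.9375 = 0.0420
χ² = 0.0130 + 0.0031 + 0.0420 = 0.0581 ≈ 0.058

0.058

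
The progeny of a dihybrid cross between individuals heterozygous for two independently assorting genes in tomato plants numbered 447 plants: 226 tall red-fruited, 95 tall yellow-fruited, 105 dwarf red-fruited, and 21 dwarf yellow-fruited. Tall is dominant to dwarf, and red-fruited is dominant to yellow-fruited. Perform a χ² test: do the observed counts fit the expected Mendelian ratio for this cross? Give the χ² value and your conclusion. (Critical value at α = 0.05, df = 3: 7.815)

A dihybrid F₂ with independent assortment and complete dominance at both loci gives a 9:3:3:1 phenotypic ratio.
Under the 9:3:3:1 hypothesis (Σ ratio = 16, N = 447):
  tall red-fruited: 447 × 9/16 = 251.4375
  tall yellow-fruited: 447 × 3/16 = 83.8125
  dwarf red-fruited: 447 × 3/16 = 83.8125
  dwarf yellow-fruited: 447 × 1/16 = 27.9375
χ² = Σ (O − E)² / E
  tall red-fruited: (226 − 251.4375)² / 251.4375 = 2.5735
  tall yellow-fruited: (95 − 83.8125)² / 83.8125 = 1.4933
  dwarf red-fruited: (105 − 83.8125)² / 83.8125 = 5.3561
  dwarf yellow-fruited: (21 − 27.9375)² / 27.9375 = 1.7227
χ² = 2.5735 + 1.4933 + 5.3561 + 1.7227 = 11.1456 ≈ 11.146
Degrees of freedom = 4 − 1 = 3; critical value at α = 0.05 is 7.815.
Since 11.146 > 7.815, we reject the null hypothesis — the data do not fit the 9:3:3:1 ratio.

11.146; not consistent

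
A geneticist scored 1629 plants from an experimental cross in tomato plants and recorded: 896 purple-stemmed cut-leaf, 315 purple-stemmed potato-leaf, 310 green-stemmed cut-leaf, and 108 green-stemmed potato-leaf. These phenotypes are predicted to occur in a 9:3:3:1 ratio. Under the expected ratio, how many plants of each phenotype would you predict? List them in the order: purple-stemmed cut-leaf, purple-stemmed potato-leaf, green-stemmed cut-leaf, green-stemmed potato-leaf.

916.3125, 305.4375, 305.4375, 101.8125

The 9:3:3:1 ratio has 16 parts, so with N = 1629 the expected counts are:
  purple-stemmed cut-leaf: 1629 × 9/16 = 916.3125
  purple-stemmed potato-leaf: 1629 × 3/16 = 305.4375
  green-stemmed cut-leaf: 1629 × 3/16 = 305.4375
  green-stemmed potato-leaf: 1629 × 1/16 = 101.8125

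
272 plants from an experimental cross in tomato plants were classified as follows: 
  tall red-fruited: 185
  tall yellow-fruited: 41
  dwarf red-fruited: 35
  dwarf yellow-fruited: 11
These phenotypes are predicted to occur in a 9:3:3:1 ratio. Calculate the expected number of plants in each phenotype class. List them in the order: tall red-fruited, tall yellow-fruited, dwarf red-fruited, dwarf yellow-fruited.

Total ratio parts = 16. Expected numbers out of 272:
  tall red-fruited: 272 × 9/16 = 153
  tall yellow-fruited: 272 × 3/16 = 51
  dwarf red-fruited: 272 × 3/16 = 51
  dwarf yellow-fruited: 272 × 1/16 = 17

153, 51, 51, 17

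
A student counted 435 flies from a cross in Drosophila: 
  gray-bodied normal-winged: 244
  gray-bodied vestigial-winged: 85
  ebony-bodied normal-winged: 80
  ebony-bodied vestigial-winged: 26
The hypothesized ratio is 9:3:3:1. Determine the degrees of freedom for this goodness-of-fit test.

3

A goodness-of-fit test with 4 phenotype classes has df = 4 − 1 = 3.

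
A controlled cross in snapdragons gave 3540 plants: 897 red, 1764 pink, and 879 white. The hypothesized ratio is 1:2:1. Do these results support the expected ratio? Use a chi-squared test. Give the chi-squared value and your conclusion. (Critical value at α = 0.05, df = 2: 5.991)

Expected counts for N = 3540 under a 1:2:1 ratio (total parts = 4):
  red: 3540 × 1/4 = 885
  pink: 3540 × 2/4 = 1770
  white: 3540 × 1/4 = 885
χ² = Σ (O − E)² / E
  red: (897 − 885)² / 885 = 0.1627
  pink: (1764 − 1770)² / 1770 = 0.0203
  white: (879 − 885)² / 885 = 0.0407
χ² = 0.1627 + 0.0203 + 0.0407 = 0.2237 ≈ 0.224
Degrees of freedom = 3 − 1 = 2; critical value at α = 0.05 is 5.991.
Since 0.224 < 5.991, we fail to reject the null hypothesis — the data are consistent with the 1:2:1 ratio.

0.224; consistent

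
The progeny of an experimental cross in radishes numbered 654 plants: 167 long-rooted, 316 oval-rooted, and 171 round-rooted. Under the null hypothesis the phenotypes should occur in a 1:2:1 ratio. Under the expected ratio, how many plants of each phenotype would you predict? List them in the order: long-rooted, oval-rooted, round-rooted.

163.5, 327, 163.5

The 1:2:1 ratio has 4 parts, so with N = 654 the expected counts are:
  long-rooted: 654 × 1/4 = 163.5
  oval-rooted: 654 × 2/4 = 327
  round-rooted: 654 × 1/4 = 163.5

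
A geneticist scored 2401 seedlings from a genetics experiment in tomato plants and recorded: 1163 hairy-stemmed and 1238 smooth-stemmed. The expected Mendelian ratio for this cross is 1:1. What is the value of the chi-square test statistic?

2.343

Total ratio parts = 2. Expected numbers out of 2401:
  hairy-stemmed: 2401 × 1/2 = 1200.5
  smooth-stemmed: 2401 × 1/2 = 1200.5
χ² = Σ (O − E)² / E
  hairy-stemmed: (1163 − 1200.5)² / 1200.5 = 1.1714
  smooth-stemmed: (1238 − 1200.5)² / 1200.5 = 1.1714
χ² = 1.1714 + 1.1714 = 2.3428 ≈ 2.343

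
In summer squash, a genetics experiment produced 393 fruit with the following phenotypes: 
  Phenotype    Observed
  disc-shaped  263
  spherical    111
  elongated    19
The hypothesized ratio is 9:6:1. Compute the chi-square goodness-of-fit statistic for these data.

Expected counts for N = 393 under a 9:6:1 ratio (total parts = 16):
  disc-shaped: 393 × 9/16 = 221.0625
  spherical: 393 × 6/16 = 147.375
  elongated: 393 × 1/16 = 24.5625
χ² = Σ (O − E)² / E
  disc-shaped: (263 − 221.0625)² / 221.0625 = 7.9559
  spherical: (111 − 147.375)² / 147.375 = 8.9781
  elongated: (19 − 24.5625)² / 24.5625 = 1.2597
χ² = 7.9559 + 8.9781 + 1.2597 = 18.1937 ≈ 18.194

18.194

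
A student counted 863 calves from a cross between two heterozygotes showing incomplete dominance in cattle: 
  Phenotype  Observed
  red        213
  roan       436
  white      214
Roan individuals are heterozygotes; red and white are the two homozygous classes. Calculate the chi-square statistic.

With incomplete dominance, a heterozygote × heterozygote cross gives a 1:2:1 phenotypic ratio.
Under the 1:2:1 hypothesis (Σ ratio = 4, N = 863):
  red: 863 × 1/4 = 215.75
  roan: 863 × 2/4 = 431.5
  white: 863 × 1/4 = 215.75
χ² = Σ (O − E)² / E
  red: (213 − 215.75)² / 215.75 = 0.0351
  roan: (436 − 431.5)² / 431.5 = 0.0469
  white: (214 − 215.75)² / 215.75 = 0.0142
χ² = 0.0351 + 0.0469 + 0.0142 = 0.0962 ≈ 0.096

0.096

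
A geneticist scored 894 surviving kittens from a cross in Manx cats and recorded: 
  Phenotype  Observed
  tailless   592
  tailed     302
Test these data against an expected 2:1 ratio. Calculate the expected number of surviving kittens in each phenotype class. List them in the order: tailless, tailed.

596, 298

The 2:1 ratio has 3 parts, so with N = 894 the expected counts are:
  tailless: 894 × 2/3 = 596
  tailed: 894 × 1/3 = 298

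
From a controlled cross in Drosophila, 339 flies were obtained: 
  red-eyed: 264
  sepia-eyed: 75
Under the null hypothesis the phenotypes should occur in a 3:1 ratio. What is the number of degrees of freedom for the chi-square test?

1

A goodness-of-fit test with 2 phenotype classes has df = 2 − 1 = 1.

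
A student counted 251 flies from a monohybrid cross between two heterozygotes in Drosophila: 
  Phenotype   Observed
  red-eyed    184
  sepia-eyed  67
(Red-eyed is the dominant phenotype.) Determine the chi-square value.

For a monohybrid cross between heterozygotes with complete dominance, the expected phenotypic ratio is 3:1.
The 3:1 ratio has 4 parts, so with N = 251 the expected counts are:
  red-eyed: 251 × 3/4 = 188.25
  sepia-eyed: 251 × 1/4 = 62.75
χ² = Σ (O − E)² / E
  red-eyed: (184 − 188.25)² / 188.25 = 0.0959
  sepia-eyed: (67 − 62.75)² / 62.75 = 0.2878
χ² = 0.0959 + 0.2878 = 0.3837 ≈ 0.384

0.384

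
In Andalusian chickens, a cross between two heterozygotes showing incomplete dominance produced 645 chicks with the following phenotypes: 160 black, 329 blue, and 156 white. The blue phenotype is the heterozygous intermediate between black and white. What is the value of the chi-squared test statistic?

0.312

With incomplete dominance, a heterozygote × heterozygote cross gives a 1:2:1 phenotypic ratio.
Under the 1:2:1 hypothesis (Σ ratio = 4, N = 645):
  black: 645 × 1/4 = 161.25
  blue: 645 × 2/4 = 322.5
  white: 645 × 1/4 = 161.25
χ² = Σ (O − E)² / E
  black: (160 − 161.25)² / 161.25 = 0.0097
  blue: (329 − 322.5)² / 322.5 = 0.1310
  white: (156 − 161.25)² / 161.25 = 0.1709
χ² = 0.0097 + 0.1310 + 0.1709 = 0.3116 ≈ 0.312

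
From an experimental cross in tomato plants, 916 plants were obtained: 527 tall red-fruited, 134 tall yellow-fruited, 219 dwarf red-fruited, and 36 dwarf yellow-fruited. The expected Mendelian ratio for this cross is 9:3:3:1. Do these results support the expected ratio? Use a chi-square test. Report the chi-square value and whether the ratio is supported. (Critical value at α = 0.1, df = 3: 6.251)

29.452; not consistent

Under the 9:3:3:1 hypothesis (Σ ratio = 16, N = 916):
  tall red-fruited: 916 × 9/16 = 515.25
  tall yellow-fruited: 916 × 3/16 = 171.75
  dwarf red-fruited: 916 × 3/16 = 171.75
  dwarf yellow-fruited: 916 × 1/16 = 57.25
χ² = Σ (O − E)² / E
  tall red-fruited: (527 − 515.25)² / 515.25 = 0.2680
  tall yellow-fruited: (134 − 171.75)² / 171.75 = 8.2973
  dwarf red-fruited: (219 − 171.75)² / 171.75 = 12.9989
  dwarf yellow-fruited: (36 − 57.25)² / 57.25 = 7.8876
χ² = 0.2680 + 8.2973 + 12.9989 + 7.8876 = 29.4518 ≈ 29.452
Degrees of freedom = 4 − 1 = 3; critical value at α = 0.1 is 6.251.
Since 29.452 > 6.251, we reject the null hypothesis — the data do not fit the 9:3:3:1 ratio.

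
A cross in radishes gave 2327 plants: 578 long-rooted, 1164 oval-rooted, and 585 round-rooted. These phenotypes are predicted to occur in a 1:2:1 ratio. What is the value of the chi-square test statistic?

0.043

The 1:2:1 ratio has 4 parts, so with N = 2327 the expected counts are:
  long-rooted: 2327 × 1/4 = 581.75
  oval-rooted: 2327 × 2/4 = 1163.5
  round-rooted: 2327 × 1/4 = 581.75
χ² = Σ (O − E)² / E
  long-rooted: (578 − 581.75)² / 581.75 = 0.0242
  oval-rooted: (1164 − 1163.5)² / 1163.5 = 0.0002
  round-rooted: (585 − 581.75)² / 581.75 = 0.0182
χ² = 0.0242 + 0.0002 + 0.0182 = 0.0426 ≈ 0.043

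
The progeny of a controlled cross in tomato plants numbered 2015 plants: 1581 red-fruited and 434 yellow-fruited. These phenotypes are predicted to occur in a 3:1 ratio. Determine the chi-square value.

Total ratio parts = 4. Expected numbers out of 2015:
  red-fruited: 2015 × 3/4 = 1511.25
  yellow-fruited: 2015 × 1/4 = 503.75
χ² = Σ (O − E)² / E
  red-fruited: (1581 − 1511.25)² / 1511.25 = 3.2192
  yellow-fruited: (434 − 503.75)² / 503.75 = 9.6577
χ² = 3.2192 + 9.6577 = 12.8769 ≈ 12.877

12.877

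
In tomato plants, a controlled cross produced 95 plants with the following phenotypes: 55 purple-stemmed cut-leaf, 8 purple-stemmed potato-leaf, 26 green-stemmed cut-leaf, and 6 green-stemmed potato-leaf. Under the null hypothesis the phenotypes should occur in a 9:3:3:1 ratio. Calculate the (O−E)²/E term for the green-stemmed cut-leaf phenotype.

3.763

The 9:3:3:1 ratio has 16 parts, so with N = 95 the expected counts are:
  purple-stemmed cut-leaf: 95 × 9/16 = 53.4375
  purple-stemmed potato-leaf: 95 × 3/16 = 17.8125
  green-stemmed cut-leaf: 95 × 3/16 = 17.8125
  green-stemmed potato-leaf: 95 × 1/16 = 5.9375
Contribution of green-stemmed cut-leaf: (26 − 17.8125)² / 17.8125 = 3.7634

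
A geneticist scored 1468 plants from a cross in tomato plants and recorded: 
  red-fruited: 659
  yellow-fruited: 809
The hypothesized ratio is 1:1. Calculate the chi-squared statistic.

15.327

Under the 1:1 hypothesis (Σ ratio = 2, N = 1468):
  red-fruited: 1468 × 1/2 = 734
  yellow-fruited: 1468 × 1/2 = 734
χ² = Σ (O − E)² / E
  red-fruited: (659 − 734)² / 734 = 7.6635
  yellow-fruited: (809 − 734)² / 734 = 7.6635
χ² = 7.6635 + 7.6635 = 15.327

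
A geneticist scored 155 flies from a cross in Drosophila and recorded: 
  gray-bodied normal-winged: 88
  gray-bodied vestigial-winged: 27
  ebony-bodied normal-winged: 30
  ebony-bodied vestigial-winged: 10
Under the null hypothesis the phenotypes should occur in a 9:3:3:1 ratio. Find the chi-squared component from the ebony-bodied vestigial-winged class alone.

Under the 9:3:3:1 hypothesis (Σ ratio = 16, N = 155):
  gray-bodied normal-winged: 155 × 9/16 = 87.1875
  gray-bodied vestigial-winged: 155 × 3/16 = 29.0625
  ebony-bodied normal-winged: 155 × 3/16 = 29.0625
  ebony-bodied vestigial-winged: 155 × 1/16 = 9.6875
Contribution of ebony-bodied vestigial-winged: (10 − 9.6875)² / 9.6875 = 0.0101

0.010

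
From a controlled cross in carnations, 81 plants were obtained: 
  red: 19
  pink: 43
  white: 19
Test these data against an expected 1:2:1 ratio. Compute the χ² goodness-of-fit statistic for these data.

The 1:2:1 ratio has 4 parts, so with N = 81 the expected counts are:
  red: 81 × 1/4 = 20.25
  pink: 81 × 2/4 = 40.5
  white: 81 × 1/4 = 20.25
χ² = Σ (O − E)² / E
  red: (19 − 20.25)² / 20.25 = 0.0772
  pink: (43 − 40.5)² / 40.5 = 0.1543
  white: (19 − 20.25)² / 20.25 = 0.0772
χ² = 0.0772 + 0.1543 + 0.0772 = 0.3087 ≈ 0.309

0.309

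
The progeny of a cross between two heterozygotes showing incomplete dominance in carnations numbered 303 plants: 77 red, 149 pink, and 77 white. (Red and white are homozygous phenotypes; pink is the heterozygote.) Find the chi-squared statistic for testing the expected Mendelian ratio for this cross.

0.083

With incomplete dominance, a heterozygote × heterozygote cross gives a 1:2:1 phenotypic ratio.
Under the 1:2:1 hypothesis (Σ ratio = 4, N = 303):
  red: 303 × 1/4 = 75.75
  pink: 303 × 2/4 = 151.5
  white: 303 × 1/4 = 75.75
χ² = Σ (O − E)² / E
  red: (77 − 75.75)² / 75.75 = 0.0206
  pink: (149 − 151.5)² / 151.5 = 0.0413
  white: (77 − 75.75)² / 75.75 = 0.0206
χ² = 0.0206 + 0.0413 + 0.0206 = 0.0825 ≈ 0.083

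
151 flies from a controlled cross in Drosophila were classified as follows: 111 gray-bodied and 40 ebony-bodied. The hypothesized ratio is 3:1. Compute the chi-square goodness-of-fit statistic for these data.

0.179

Under the 3:1 hypothesis (Σ ratio = 4, N = 151):
  gray-bodied: 151 × 3/4 = 113.25
  ebony-bodied: 151 × 1/4 = 37.75
χ² = Σ (O − E)² / E
  gray-bodied: (111 − 113.25)² / 113.25 = 0.0447
  ebony-bodied: (40 − 37.75)² / 37.75 = 0.1341
χ² = 0.0447 + 0.1341 = 0.1788 ≈ 0.179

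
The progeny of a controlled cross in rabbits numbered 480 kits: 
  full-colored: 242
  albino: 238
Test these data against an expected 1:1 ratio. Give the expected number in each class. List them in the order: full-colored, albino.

240, 240

Expected counts for N = 480 under a 1:1 ratio (total parts = 2):
  full-colored: 480 × 1/2 = 240
  albino: 480 × 1/2 = 240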